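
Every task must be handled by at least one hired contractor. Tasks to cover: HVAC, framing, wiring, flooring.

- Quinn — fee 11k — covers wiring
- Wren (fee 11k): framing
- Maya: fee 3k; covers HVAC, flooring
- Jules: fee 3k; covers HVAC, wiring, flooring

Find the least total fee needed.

This is an integer covering problem.
Choose Wren and Jules: together they cover HVAC, framing, wiring, flooring — every task.
Total fee: 11 + 3 = 14.
No cover costs less than 14.

14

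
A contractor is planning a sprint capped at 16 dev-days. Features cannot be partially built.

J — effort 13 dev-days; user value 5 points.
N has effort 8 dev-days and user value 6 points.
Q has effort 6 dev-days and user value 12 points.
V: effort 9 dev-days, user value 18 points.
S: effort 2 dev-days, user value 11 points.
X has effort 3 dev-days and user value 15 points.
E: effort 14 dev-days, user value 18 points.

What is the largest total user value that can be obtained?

44

Q + S + X: effort 6 + 2 + 3 = 11 ≤ 16, user value 12 + 11 + 15 = 38.
V + X: effort 9 + 3 = 12 ≤ 16, user value 18 + 15 = 33.
V + S + X: effort 9 + 2 + 3 = 14 ≤ 16, user value 18 + 11 + 15 = 44.
Best is V, S, and X with total user value 44.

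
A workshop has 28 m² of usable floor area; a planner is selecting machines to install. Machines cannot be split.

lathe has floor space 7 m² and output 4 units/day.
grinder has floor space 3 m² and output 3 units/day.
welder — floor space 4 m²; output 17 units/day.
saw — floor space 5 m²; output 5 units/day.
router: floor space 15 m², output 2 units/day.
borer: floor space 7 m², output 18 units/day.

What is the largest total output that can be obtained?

Allowing fractional choices, the relaxed optimum would be about 47.3, but machines are indivisible.
lathe + grinder + welder + saw + borer: floor space 7 + 3 + 4 + 5 + 7 = 26 ≤ 28, output 4 + 3 + 17 + 5 + 18 = 47.
lathe + welder + saw + borer: floor space 7 + 4 + 5 + 7 = 23 ≤ 28, output 4 + 17 + 5 + 18 = 44.
Best is lathe, grinder, welder, saw, and borer with total output 47.

47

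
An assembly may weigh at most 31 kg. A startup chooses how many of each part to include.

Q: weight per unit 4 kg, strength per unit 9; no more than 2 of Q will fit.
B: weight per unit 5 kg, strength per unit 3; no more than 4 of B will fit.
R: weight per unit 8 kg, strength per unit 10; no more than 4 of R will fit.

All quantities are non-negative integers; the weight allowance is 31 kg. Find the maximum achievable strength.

This is a bounded integer knapsack.
Take 2×Q, 1×B, and 2×R: weight 29 ≤ 31, strength 2·9 + 1·3 + 2·10 = 41.
Q has the best ratio (9/4) and is taken to its limit of 2; remaining capacity is filled optimally with the others.

41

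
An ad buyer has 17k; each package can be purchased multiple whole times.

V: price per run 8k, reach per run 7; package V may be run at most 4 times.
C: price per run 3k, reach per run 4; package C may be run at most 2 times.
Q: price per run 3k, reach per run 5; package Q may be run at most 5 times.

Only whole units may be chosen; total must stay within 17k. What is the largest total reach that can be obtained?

Take 5×Q: price 15 ≤ 17, reach 5·5 = 25.
Q has the best ratio (5/3) and is taken to its limit of 5; remaining capacity is filled optimally with the others.

25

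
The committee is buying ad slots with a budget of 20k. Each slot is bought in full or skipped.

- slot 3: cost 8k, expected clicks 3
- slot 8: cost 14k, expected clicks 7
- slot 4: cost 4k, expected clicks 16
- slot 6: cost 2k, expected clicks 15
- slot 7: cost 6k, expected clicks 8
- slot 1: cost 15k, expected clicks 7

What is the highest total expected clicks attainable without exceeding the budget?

Allowing fractional choices, the relaxed optimum would be about 43.0, but ad slots are indivisible.
slot 8 + slot 4 + slot 6: cost 14 + 4 + 2 = 20 ≤ 20, expected clicks 7 + 16 + 15 = 38.
slot 3 + slot 4 + slot 6 + slot 7: cost 8 + 4 + 2 + 6 = 20 ≤ 20, expected clicks 3 + 16 + 15 + 8 = 42.
slot 4 + slot 6 + slot 7: cost 4 + 2 + 6 = 12 ≤ 20, expected clicks 16 + 15 + 8 = 39.
Best is slot 3, slot 4, slot 6, and slot 7 with total expected clicks 42.

42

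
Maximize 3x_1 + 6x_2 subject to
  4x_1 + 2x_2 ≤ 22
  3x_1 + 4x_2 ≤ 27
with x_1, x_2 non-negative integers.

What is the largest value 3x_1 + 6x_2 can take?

(x_1,x_2)=(1,6): 4·1+2·6=16≤22, 3·1+4·6=27≤27, objective 39.
(x_1,x_2)=(0,6): 4·0+2·6=12≤22, 3·0+4·6=24≤27, objective 36.
The best lattice point is (1,6), giving 39.

39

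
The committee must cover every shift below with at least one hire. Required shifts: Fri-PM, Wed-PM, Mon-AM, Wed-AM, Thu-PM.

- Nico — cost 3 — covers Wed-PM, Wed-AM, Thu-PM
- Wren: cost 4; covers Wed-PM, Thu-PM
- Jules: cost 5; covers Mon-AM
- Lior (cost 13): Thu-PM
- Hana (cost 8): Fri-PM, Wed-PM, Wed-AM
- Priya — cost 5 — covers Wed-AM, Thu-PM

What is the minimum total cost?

16

This is a weighted set-cover instance.
Choose Nico, Jules, and Hana: together they cover Fri-PM, Wed-PM, Mon-AM, Wed-AM, Thu-PM — every shift.
Total cost: 3 + 5 + 8 = 16.
No cover costs less than 16.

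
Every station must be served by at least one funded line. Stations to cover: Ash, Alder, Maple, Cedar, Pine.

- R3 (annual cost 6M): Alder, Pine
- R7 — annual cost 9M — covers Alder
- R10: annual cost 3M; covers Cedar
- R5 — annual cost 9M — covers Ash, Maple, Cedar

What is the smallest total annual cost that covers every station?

15

This is an integer covering problem.
Choose R3 and R5: together they cover Ash, Alder, Maple, Cedar, Pine — every station.
Total annual cost: 6 + 9 = 15.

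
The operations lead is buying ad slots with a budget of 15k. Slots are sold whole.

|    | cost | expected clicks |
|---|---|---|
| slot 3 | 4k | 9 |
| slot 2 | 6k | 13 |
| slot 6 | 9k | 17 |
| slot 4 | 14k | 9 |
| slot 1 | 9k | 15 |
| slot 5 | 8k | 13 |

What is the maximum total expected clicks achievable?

Take slot 2 and slot 6: cost 6 + 9 = 15 ≤ 15, expected clicks 13 + 17 = 30.
No other feasible combination does better.

30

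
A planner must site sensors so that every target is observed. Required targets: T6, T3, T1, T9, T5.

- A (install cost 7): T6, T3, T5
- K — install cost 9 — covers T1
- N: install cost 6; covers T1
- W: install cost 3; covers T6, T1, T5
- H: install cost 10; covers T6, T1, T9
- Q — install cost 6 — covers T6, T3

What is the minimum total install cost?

The greedy cost-per-new-target heuristic would pick W, Q, and H for 19, but a cheaper cover exists.
Choose A and H: together they cover T6, T3, T1, T9, T5 — every target.
Total install cost: 7 + 10 = 17.
No cover costs less than 17.

17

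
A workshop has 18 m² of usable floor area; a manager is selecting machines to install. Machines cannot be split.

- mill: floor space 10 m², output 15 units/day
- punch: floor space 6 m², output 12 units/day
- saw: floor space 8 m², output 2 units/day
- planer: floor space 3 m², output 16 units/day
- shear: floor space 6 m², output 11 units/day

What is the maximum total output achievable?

mill + planer: floor space 10 + 3 = 13 ≤ 18, output 15 + 16 = 31.
punch + saw + planer: floor space 6 + 8 + 3 = 17 ≤ 18, output 12 + 2 + 16 = 30.
punch + planer + shear: floor space 6 + 3 + 6 = 15 ≤ 18, output 12 + 16 + 11 = 39.
Best is punch, planer, and shear with total output 39.

39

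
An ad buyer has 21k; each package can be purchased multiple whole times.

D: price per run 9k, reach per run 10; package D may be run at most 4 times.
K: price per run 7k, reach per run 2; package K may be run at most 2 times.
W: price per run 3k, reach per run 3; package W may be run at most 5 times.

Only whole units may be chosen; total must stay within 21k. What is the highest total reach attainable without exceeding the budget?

23

Take 2×D and 1×W: price 21 ≤ 21, reach 2·10 + 1·3 = 23.
No other integer combination yields more.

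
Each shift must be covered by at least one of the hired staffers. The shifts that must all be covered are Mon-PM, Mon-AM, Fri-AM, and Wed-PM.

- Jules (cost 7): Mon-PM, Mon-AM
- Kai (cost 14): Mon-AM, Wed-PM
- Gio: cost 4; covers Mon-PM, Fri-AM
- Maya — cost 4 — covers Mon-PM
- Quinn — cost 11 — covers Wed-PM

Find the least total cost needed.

This is a weighted set-cover instance.
The greedy cost-per-new-shift heuristic would pick Gio, Jules, and Quinn for 22, but a cheaper cover exists.
Choose Kai and Gio: together they cover Mon-PM, Mon-AM, Fri-AM, Wed-PM — every shift.
Total cost: 14 + 4 = 18.
No cover costs less than 18.

18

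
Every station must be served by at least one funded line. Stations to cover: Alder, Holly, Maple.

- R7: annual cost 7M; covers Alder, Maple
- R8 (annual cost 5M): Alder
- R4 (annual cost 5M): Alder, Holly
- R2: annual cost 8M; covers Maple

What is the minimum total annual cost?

12

Choose R7 and R4: together they cover Alder, Holly, Maple — every station.
Total annual cost: 7 + 5 = 12.
No cover costs less than 12.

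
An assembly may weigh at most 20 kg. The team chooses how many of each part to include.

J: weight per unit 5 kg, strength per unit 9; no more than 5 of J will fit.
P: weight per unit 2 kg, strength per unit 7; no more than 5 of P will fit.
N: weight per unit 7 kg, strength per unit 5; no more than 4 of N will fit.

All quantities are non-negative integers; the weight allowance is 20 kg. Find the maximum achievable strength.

This is a bounded integer knapsack.
2×J and 5×P: weight 20 ≤ 20, strength 2·9 + 5·7 = 53.
2×J and 4×P: weight 18 ≤ 20, strength 2·9 + 4·7 = 46.
Best is 53.

53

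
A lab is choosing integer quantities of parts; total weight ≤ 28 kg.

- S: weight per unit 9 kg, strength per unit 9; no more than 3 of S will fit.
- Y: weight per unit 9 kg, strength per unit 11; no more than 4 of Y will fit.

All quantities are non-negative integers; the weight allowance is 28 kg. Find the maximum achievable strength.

33

This is a bounded integer knapsack.
Take 3×Y: weight 27 ≤ 28, strength 3·11 = 33.
No other integer combination yields more.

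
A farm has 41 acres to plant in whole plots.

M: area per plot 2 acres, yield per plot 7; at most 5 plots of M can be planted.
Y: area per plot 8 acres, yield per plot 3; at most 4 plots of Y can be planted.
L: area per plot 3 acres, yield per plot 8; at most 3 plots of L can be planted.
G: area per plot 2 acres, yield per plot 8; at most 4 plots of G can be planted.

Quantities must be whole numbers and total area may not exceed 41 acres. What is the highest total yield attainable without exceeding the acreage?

This is a bounded integer knapsack.
5×M, 3×L, and 4×G: area 27 ≤ 41, yield 5·7 + 3·8 + 4·8 = 91.
5×M, 1×Y, 3×L, and 4×G: area 35 ≤ 41, yield 5·7 + 1·3 + 3·8 + 4·8 = 94.
Best is 94.

94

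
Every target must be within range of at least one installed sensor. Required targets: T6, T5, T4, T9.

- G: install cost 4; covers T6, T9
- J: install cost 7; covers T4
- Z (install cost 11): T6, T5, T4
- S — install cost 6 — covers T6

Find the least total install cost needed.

15

Choose G and Z: together they cover T6, T5, T4, T9 — every target.
Total install cost: 4 + 11 = 15.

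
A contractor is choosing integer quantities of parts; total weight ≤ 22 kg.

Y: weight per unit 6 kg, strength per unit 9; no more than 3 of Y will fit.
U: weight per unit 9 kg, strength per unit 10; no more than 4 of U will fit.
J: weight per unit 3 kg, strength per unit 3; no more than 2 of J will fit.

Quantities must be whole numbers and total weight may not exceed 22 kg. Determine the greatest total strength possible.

Y has the best ratio (9/6); taking only Y gives at most 3×9 = 27 (stopped by the weight limit).
Mixing does better — 3×Y and 1×J: weight 21 ≤ 22, strength 3·9 + 1·3 = 30.

30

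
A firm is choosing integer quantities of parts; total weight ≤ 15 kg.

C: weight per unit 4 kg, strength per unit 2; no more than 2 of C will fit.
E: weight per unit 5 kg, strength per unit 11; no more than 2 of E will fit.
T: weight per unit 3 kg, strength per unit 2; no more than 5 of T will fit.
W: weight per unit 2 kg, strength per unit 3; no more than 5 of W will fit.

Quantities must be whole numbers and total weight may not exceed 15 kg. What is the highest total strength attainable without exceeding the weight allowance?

28

This is a bounded integer knapsack.
Take 2×E and 2×W: weight 14 ≤ 15, strength 2·11 + 2·3 = 28.
E has the best ratio (11/5) and is taken to its limit of 2; remaining capacity is filled optimally with the others.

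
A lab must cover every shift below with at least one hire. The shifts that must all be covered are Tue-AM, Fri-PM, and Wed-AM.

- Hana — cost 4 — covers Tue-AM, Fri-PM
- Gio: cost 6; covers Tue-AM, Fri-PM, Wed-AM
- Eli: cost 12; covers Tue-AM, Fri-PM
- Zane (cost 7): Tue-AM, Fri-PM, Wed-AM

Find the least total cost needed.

6

This is a weighted set-cover instance.
The greedy cost-per-new-shift heuristic would pick Hana and Gio for 10, but a cheaper cover exists.
Gio alone covers Tue-AM, Fri-PM, Wed-AM — every shift.
Total cost: 6.
No cover costs less than 6.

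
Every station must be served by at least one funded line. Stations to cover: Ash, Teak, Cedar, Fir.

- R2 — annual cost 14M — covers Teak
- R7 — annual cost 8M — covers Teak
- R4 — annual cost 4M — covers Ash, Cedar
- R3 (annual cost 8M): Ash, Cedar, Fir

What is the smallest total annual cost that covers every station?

This is a weighted set-cover instance.
The greedy cost-per-new-station heuristic would pick R4, R7, and R3 for 20, but a cheaper cover exists.
Choose R7 and R3: together they cover Ash, Teak, Cedar, Fir — every station.
Total annual cost: 8 + 8 = 16.
No cover costs less than 16.

16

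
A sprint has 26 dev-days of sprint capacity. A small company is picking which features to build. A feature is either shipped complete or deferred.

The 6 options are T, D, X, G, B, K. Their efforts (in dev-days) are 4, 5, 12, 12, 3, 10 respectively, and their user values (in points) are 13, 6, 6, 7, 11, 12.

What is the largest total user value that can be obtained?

42

Allowing fractional choices, the relaxed optimum would be about 44.3, but features are indivisible.
T + D + G + B: effort 4 + 5 + 12 + 3 = 24 ≤ 26, user value 13 + 6 + 7 + 11 = 37.
T + B + K: effort 4 + 3 + 10 = 17 ≤ 26, user value 13 + 11 + 12 = 36.
T + D + B + K: effort 4 + 5 + 3 + 10 = 22 ≤ 26, user value 13 + 6 + 11 + 12 = 42.
Best is T, D, B, and K with total user value 42.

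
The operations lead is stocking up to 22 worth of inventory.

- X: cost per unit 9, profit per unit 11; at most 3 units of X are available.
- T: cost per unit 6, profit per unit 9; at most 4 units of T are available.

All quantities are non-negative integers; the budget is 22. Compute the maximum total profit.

29

This is a bounded integer knapsack.
3×T: cost 18 ≤ 22, profit 3·9 = 27.
1×X and 2×T: cost 21 ≤ 22, profit 1·11 + 2·9 = 29.
Best is 29.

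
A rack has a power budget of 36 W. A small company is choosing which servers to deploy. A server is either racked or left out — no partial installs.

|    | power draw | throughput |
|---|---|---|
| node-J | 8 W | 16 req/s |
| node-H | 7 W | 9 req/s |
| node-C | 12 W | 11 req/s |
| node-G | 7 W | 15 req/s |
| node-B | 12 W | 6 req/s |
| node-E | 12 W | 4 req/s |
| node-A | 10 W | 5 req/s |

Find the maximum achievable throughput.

Allowing fractional choices, the relaxed optimum would be about 52.0, but servers are indivisible.
node-J + node-H + node-C + node-G: power draw 8 + 7 + 12 + 7 = 34 ≤ 36, throughput 16 + 9 + 11 + 15 = 51.
node-J + node-H + node-G + node-B: power draw 8 + 7 + 7 + 12 = 34 ≤ 36, throughput 16 + 9 + 15 + 6 = 46.
Best is node-J, node-H, node-C, and node-G with total throughput 51.

51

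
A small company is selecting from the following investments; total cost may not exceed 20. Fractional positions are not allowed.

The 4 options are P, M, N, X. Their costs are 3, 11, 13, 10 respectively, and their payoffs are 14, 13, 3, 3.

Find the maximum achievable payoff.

27

Allowing fractional choices, the relaxed optimum would be about 28.8, but investments are indivisible.
P + M: cost 3 + 11 = 14 ≤ 20, payoff 14 + 13 = 27.
P + X: cost 3 + 10 = 13 ≤ 20, payoff 14 + 3 = 17.
Best is P and M with total payoff 27.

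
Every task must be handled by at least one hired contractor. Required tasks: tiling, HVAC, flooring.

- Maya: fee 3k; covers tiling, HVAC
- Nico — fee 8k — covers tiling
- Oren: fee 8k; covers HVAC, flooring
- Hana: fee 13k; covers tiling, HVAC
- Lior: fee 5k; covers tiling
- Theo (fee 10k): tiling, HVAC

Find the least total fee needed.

This is an integer covering problem.
Choose Maya and Oren: together they cover tiling, HVAC, flooring — every task.
Total fee: 3 + 8 = 11.
No cover costs less than 11.

11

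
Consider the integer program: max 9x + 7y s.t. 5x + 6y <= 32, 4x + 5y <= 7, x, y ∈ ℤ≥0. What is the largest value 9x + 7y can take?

The continuous relaxation peaks at (1.75, 0) with value 15.75; rounding to a feasible lattice point costs some objective.
(x,y)=(1,0): 5·1+6·0=5≤32, 4·1+5·0=4≤7, objective 9.
(x,y)=(0,1): 5·0+6·1=6≤32, 4·0+5·1=5≤7, objective 7.
No feasible integer point exceeds 9.

9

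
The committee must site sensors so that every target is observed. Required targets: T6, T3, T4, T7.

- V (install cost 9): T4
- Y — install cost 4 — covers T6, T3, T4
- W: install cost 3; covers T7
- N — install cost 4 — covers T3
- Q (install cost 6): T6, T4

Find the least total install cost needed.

7

Choose Y and W: together they cover T6, T3, T4, T7 — every target.
Total install cost: 4 + 3 = 7.
No cover costs less than 7.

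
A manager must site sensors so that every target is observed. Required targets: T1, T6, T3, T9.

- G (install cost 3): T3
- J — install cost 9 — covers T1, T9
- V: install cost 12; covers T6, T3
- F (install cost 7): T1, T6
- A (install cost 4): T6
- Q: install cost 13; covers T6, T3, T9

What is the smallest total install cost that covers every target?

16

Choose G, J, and A: together they cover T1, T6, T3, T9 — every target.
Total install cost: 3 + 9 + 4 = 16.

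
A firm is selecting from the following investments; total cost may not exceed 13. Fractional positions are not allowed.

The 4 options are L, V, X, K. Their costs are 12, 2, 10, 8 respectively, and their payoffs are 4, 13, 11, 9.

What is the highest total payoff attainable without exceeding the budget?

24

Treat it as a binary knapsack problem.
Allowing fractional choices, the relaxed optimum would be about 25.3, but investments are indivisible.
V + K: cost 2 + 8 = 10 ≤ 13, payoff 13 + 9 = 22.
V + X: cost 2 + 10 = 12 ≤ 13, payoff 13 + 11 = 24.
V: cost 2 ≤ 13, payoff 13.
Best is V and X with total payoff 24.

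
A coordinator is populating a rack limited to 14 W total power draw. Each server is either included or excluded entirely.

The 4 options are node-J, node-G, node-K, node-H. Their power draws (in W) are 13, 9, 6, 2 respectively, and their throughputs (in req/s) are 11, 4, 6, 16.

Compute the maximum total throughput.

node-G + node-H: power draw 9 + 2 = 11 ≤ 14, throughput 4 + 16 = 20.
node-K + node-H: power draw 6 + 2 = 8 ≤ 14, throughput 6 + 16 = 22.
Best is node-K and node-H with total throughput 22.

22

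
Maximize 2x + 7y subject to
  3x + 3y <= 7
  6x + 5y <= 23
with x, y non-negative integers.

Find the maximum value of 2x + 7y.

14

(x,y)=(0,2): 3·0+3·2=6≤7, 6·0+5·2=10≤23, objective 14.
(x,y)=(1,1): 3·1+3·1=6≤7, 6·1+5·1=11≤23, objective 9.
The best lattice point is (0,2), giving 14.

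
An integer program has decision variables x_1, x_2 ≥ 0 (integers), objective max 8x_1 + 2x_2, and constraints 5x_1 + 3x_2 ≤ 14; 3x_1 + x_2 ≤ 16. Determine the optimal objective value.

18

Relaxing integrality, the LP optimum is 22.40 at (x_1,x_2) = (2.8, 0), which is not an integer point.
(x_1,x_2)=(2,1): 5·2+3·1=13≤14, 3·2+1·1=7≤16, objective 18.
(x_1,x_2)=(2,0): 5·2+3·0=10≤14, 3·2+1·0=6≤16, objective 16.
(x_1,x_2)=(1,2): 5·1+3·2=11≤14, 3·1+1·2=5≤16, objective 12.
(x_1,x_2)=(1,1): 5·1+3·1=8≤14, 3·1+1·1=4≤16, objective 10.
Maximum is 18 at (x_1,x_2)=(2,1).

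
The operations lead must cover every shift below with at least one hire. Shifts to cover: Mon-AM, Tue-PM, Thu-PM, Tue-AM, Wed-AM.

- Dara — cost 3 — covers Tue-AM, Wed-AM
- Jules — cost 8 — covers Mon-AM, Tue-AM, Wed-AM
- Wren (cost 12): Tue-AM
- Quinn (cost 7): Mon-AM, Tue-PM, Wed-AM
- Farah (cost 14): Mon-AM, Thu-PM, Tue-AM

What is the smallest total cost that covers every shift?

21

The greedy cost-per-new-shift heuristic would pick Dara, Quinn, and Farah for 24, but a cheaper cover exists.
Choose Quinn and Farah: together they cover Mon-AM, Tue-PM, Thu-PM, Tue-AM, Wed-AM — every shift.
Total cost: 7 + 14 = 21.
No cover costs less than 21.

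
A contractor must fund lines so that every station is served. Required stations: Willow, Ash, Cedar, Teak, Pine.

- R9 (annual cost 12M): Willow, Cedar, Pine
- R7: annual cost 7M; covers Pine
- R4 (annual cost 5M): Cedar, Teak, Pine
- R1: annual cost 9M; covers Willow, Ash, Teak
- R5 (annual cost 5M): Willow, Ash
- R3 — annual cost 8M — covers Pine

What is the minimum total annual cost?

This is an integer covering problem.
Choose R4 and R5: together they cover Willow, Ash, Cedar, Teak, Pine — every station.
Total annual cost: 5 + 5 = 10.

10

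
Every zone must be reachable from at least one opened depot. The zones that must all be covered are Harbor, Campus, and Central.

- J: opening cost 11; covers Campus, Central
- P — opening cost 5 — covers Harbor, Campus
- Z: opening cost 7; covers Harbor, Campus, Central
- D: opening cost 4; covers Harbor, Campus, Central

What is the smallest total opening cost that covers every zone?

D alone covers Harbor, Campus, Central — every zone.
Total opening cost: 4.
No cover costs less than 4.

4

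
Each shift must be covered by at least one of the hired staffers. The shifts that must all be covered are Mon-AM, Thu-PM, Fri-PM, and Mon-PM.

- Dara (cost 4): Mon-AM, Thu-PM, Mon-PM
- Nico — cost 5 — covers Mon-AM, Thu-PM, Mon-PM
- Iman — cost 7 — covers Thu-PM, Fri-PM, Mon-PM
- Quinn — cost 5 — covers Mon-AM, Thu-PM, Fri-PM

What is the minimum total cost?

Choose Dara and Quinn: together they cover Mon-AM, Thu-PM, Fri-PM, Mon-PM — every shift.
Total cost: 4 + 5 = 9.
No cover costs less than 9.

9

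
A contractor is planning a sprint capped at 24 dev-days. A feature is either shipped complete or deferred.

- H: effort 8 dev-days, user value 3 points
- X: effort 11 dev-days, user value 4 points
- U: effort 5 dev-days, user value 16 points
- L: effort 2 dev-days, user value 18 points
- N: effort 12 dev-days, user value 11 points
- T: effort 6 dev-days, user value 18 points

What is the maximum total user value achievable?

56

This is a 0-1 knapsack instance.
H + U + L + T: effort 8 + 5 + 2 + 6 = 21 ≤ 24, user value 3 + 16 + 18 + 18 = 55.
X + U + L + T: effort 11 + 5 + 2 + 6 = 24 ≤ 24, user value 4 + 16 + 18 + 18 = 56.
Best is X, U, L, and T with total user value 56.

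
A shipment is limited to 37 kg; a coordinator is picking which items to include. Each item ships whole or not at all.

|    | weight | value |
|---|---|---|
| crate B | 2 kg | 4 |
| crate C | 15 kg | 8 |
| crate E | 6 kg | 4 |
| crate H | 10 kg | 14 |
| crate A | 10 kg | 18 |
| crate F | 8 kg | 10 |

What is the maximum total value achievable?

This is a 0-1 knapsack instance.
crate B + crate E + crate H + crate A + crate F: weight 2 + 6 + 10 + 10 + 8 = 36 ≤ 37, value 4 + 4 + 14 + 18 + 10 = 50.
crate B + crate H + crate A + crate F: weight 2 + 10 + 10 + 8 = 30 ≤ 37, value 4 + 14 + 18 + 10 = 46.
Best is crate B, crate E, crate H, crate A, and crate F with total value 50.

50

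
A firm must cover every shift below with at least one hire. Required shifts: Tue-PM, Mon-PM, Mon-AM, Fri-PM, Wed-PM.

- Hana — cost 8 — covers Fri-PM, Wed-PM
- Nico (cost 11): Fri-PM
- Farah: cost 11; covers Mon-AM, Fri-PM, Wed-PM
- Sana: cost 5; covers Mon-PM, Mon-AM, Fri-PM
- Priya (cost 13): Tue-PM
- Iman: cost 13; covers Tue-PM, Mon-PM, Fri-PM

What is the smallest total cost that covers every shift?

The greedy cost-per-new-shift heuristic would pick Sana, Hana, and Priya for 26, but a cheaper cover exists.
Choose Farah and Iman: together they cover Tue-PM, Mon-PM, Mon-AM, Fri-PM, Wed-PM — every shift.
Total cost: 11 + 13 = 24.
No cover costs less than 24.

24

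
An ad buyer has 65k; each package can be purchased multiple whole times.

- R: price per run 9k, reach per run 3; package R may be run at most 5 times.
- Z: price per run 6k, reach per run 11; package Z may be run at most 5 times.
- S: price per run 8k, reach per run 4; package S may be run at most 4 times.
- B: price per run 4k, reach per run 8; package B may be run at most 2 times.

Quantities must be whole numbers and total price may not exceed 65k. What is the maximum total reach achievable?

B has the best ratio (8/4); taking only B gives at most 2×8 = 16 (stopped by the supply cap of 2).
Mixing does better — 5×Z, 3×S, and 2×B: price 62 ≤ 65, reach 5·11 + 3·4 + 2·8 = 83.

83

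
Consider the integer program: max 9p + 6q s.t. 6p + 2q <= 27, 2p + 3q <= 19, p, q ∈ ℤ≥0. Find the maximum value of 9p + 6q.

51

(p,q)=(3,4) is feasible, giving 51.
(p,q)=(2,5) is feasible, giving 48.
(p,q)=(3,3) is feasible, giving 45.
Maximum is 51 at (p,q)=(3,4).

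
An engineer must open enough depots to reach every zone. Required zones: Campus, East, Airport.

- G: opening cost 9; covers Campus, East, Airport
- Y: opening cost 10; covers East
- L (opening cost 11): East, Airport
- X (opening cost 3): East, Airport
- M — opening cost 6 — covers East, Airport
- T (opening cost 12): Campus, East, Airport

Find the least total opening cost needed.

9

This is a weighted set-cover instance.
G alone covers Campus, East, Airport — every zone.
Total opening cost: 9.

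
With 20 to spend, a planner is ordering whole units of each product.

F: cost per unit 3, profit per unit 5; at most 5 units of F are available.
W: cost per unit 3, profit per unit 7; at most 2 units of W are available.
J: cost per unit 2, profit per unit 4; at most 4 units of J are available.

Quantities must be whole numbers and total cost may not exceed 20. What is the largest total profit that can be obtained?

2×F, 2×W, and 4×J: cost 20 ≤ 20, profit 2·5 + 2·7 + 4·4 = 40.
3×F, 1×W, and 4×J: cost 20 ≤ 20, profit 3·5 + 1·7 + 4·4 = 38.
Best is 40.

40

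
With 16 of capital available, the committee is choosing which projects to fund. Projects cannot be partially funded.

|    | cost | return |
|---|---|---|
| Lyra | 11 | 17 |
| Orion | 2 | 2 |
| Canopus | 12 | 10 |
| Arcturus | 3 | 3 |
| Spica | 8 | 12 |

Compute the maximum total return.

22

This is an integer program with binary decision variables.
Allowing fractional choices, the relaxed optimum would be about 24.5, but projects are indivisible.
Lyra + Orion: cost 11 + 2 = 13 ≤ 16, return 17 + 2 = 19.
Lyra + Arcturus: cost 11 + 3 = 14 ≤ 16, return 17 + 3 = 20.
Lyra + Orion + Arcturus: cost 11 + 2 + 3 = 16 ≤ 16, return 17 + 2 + 3 = 22.
Best is Lyra, Orion, and Arcturus with total return 22.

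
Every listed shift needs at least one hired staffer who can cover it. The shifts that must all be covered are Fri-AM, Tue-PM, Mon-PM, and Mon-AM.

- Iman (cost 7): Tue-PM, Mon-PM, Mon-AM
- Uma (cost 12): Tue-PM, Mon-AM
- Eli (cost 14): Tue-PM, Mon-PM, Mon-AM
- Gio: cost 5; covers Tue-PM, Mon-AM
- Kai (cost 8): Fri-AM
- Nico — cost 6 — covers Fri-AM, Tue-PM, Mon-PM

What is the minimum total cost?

11

Choose Gio and Nico: together they cover Fri-AM, Tue-PM, Mon-PM, Mon-AM — every shift.
Total cost: 5 + 6 = 11.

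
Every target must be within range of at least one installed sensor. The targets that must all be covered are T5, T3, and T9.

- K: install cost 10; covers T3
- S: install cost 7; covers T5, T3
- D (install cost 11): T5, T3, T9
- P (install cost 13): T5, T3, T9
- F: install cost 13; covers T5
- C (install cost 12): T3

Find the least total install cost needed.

11

This is a weighted set-cover instance.
The greedy cost-per-new-target heuristic would pick S and D for 18, but a cheaper cover exists.
D alone covers T5, T3, T9 — every target.
Total install cost: 11.
No cover costs less than 11.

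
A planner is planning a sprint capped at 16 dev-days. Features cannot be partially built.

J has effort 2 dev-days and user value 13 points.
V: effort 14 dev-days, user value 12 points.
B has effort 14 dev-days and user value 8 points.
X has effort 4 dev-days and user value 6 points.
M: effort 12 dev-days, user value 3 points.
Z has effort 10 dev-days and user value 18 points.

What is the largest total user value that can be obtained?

J + X + Z: effort 2 + 4 + 10 = 16 ≤ 16, user value 13 + 6 + 18 = 37.
J + Z: effort 2 + 10 = 12 ≤ 16, user value 13 + 18 = 31.
J + V: effort 2 + 14 = 16 ≤ 16, user value 13 + 12 = 25.
Best is J, X, and Z with total user value 37.

37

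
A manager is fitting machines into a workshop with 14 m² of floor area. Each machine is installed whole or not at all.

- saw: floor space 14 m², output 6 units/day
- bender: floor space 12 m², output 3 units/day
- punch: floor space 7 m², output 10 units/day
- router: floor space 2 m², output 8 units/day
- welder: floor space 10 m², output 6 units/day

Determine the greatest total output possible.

This is an integer program with binary decision variables.
Take punch and router: floor space 7 + 2 = 9 ≤ 14, output 10 + 8 = 18.
No other feasible combination does better.

18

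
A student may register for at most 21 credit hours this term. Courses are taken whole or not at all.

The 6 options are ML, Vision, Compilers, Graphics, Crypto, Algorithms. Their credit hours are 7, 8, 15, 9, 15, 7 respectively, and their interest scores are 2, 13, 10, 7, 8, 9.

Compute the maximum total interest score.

Allowing fractional choices, the relaxed optimum would be about 26.7, but courses are indivisible.
Vision + Algorithms: credit hours 8 + 7 = 15 ≤ 21, interest score 13 + 9 = 22.
Graphics + Algorithms: credit hours 9 + 7 = 16 ≤ 21, interest score 7 + 9 = 16.
Vision + Graphics: credit hours 8 + 9 = 17 ≤ 21, interest score 13 + 7 = 20.
Best is Vision and Algorithms with total interest score 22.

22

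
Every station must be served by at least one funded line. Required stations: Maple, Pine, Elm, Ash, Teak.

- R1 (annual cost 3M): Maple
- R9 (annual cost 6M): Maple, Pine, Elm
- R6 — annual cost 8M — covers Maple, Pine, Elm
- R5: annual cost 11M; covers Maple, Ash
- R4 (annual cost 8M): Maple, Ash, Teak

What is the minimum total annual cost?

14

Choose R9 and R4: together they cover Maple, Pine, Elm, Ash, Teak — every station.
Total annual cost: 6 + 8 = 14.
No cover costs less than 14.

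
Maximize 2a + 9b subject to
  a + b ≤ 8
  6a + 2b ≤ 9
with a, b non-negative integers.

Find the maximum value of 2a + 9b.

(a,b)=(0,4) is feasible, giving 36.
(a,b)=(0,3) is feasible, giving 27.
The best lattice point is (0,4), giving 36.

36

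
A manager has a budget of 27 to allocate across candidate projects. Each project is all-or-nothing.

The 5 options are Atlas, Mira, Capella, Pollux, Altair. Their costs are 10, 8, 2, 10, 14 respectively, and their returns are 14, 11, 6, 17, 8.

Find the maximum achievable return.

37

Allowing fractional choices, the relaxed optimum would be about 43.9, but projects are indivisible.
Mira + Capella + Pollux: cost 8 + 2 + 10 = 20 ≤ 27, return 11 + 6 + 17 = 34.
Atlas + Capella + Pollux: cost 10 + 2 + 10 = 22 ≤ 27, return 14 + 6 + 17 = 37.
Atlas + Mira + Capella: cost 10 + 8 + 2 = 20 ≤ 27, return 14 + 11 + 6 = 31.
Best is Atlas, Capella, and Pollux with total return 37.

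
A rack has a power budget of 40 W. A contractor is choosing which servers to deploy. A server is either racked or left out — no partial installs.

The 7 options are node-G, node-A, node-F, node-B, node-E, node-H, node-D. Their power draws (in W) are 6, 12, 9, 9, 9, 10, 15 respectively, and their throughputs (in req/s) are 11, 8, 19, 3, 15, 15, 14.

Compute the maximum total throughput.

60

Allowing fractional choices, the relaxed optimum would be about 65.6, but servers are indivisible.
node-G + node-F + node-H + node-D: power draw 6 + 9 + 10 + 15 = 40 ≤ 40, throughput 11 + 19 + 15 + 14 = 59.
node-G + node-F + node-E + node-H: power draw 6 + 9 + 9 + 10 = 34 ≤ 40, throughput 11 + 19 + 15 + 15 = 60.
node-G + node-F + node-E + node-D: power draw 6 + 9 + 9 + 15 = 39 ≤ 40, throughput 11 + 19 + 15 + 14 = 59.
Best is node-G, node-F, node-E, and node-H with total throughput 60.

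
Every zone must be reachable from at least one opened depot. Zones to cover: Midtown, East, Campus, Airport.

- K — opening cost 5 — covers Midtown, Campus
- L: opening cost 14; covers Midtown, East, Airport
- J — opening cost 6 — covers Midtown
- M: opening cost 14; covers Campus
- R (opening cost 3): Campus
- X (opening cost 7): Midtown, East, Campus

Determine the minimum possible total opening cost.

17

Choose L and R: together they cover Midtown, East, Campus, Airport — every zone.
Total opening cost: 14 + 3 = 17.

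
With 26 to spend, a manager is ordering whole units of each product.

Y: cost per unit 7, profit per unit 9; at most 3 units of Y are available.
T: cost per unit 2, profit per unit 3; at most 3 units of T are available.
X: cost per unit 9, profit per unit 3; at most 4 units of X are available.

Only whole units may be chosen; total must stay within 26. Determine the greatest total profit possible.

33

T has the best ratio (3/2); taking only T gives at most 3×3 = 9 (stopped by the supply cap of 3).
Mixing does better — 3×Y and 2×T: cost 25 ≤ 26, profit 3·9 + 2·3 = 33.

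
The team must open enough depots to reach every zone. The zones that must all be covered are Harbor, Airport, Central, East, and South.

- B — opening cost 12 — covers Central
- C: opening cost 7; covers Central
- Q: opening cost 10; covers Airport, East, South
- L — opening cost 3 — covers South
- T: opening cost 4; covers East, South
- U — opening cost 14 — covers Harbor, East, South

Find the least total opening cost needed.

The greedy cost-per-new-zone heuristic would pick T, C, Q, and U for 35, but a cheaper cover exists.
Choose C, Q, and U: together they cover Harbor, Airport, Central, East, South — every zone.
Total opening cost: 7 + 10 + 14 = 31.
No cover costs less than 31.

31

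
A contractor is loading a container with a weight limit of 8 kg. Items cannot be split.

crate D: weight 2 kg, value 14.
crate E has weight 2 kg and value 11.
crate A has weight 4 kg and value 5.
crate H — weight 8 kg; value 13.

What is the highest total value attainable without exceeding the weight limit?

Allowing fractional choices, the relaxed optimum would be about 31.5, but items are indivisible.
crate D + crate E: weight 2 + 2 = 4 ≤ 8, value 14 + 11 = 25.
crate D + crate E + crate A: weight 2 + 2 + 4 = 8 ≤ 8, value 14 + 11 + 5 = 30.
Best is crate D, crate E, and crate A with total value 30.

30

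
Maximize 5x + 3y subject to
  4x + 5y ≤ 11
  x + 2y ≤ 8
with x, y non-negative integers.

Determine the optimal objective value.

Relaxing integrality, the LP optimum is 13.75 at (x,y) = (2.75, 0), which is not an integer point.
(x,y)=(2,0): 4·2+5·0=8≤11, 1·2+2·0=2≤8, objective 10.
(x,y)=(1,1): 4·1+5·1=9≤11, 1·1+2·1=3≤8, objective 8.
(x,y)=(1,0): 4·1+5·0=4≤11, 1·1+2·0=1≤8, objective 5.
The best lattice point is (2,0), giving 10.

10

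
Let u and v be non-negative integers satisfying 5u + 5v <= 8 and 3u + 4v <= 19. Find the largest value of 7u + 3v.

7

Relaxing integrality, the LP optimum is 11.20 at (u,v) = (1.6, 0), which is not an integer point.
(u,v)=(1,0): 5·1+5·0=5≤8, 3·1+4·0=3≤19, objective 7.
(u,v)=(0,1): 5·0+5·1=5≤8, 3·0+4·1=4≤19, objective 3.
No feasible integer point exceeds 7.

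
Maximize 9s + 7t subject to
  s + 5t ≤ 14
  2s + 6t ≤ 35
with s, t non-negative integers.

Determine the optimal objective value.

(s,t)=(14,0): 1·14+5·0=14≤14, 2·14+6·0=28≤35, objective 126.
(s,t)=(13,0): 1·13+5·0=13≤14, 2·13+6·0=26≤35, objective 117.
The best lattice point is (14,0), giving 126.

126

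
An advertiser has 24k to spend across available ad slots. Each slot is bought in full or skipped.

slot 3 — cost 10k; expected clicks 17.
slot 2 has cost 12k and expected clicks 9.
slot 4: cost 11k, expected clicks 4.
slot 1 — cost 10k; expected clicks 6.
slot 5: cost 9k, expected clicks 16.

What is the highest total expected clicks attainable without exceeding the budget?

33

This is a 0-1 knapsack instance.
slot 3 + slot 2: cost 10 + 12 = 22 ≤ 24, expected clicks 17 + 9 = 26.
slot 2 + slot 5: cost 12 + 9 = 21 ≤ 24, expected clicks 9 + 16 = 25.
slot 3 + slot 5: cost 10 + 9 = 19 ≤ 24, expected clicks 17 + 16 = 33.
Best is slot 3 and slot 5 with total expected clicks 33.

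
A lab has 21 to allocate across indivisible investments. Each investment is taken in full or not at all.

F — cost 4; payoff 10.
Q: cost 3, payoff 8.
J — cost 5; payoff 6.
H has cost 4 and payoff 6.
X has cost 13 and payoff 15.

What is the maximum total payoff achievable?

33

F + Q + J + H: cost 4 + 3 + 5 + 4 = 16 ≤ 21, payoff 10 + 8 + 6 + 6 = 30.
F + H + X: cost 4 + 4 + 13 = 21 ≤ 21, payoff 10 + 6 + 15 = 31.
F + Q + X: cost 4 + 3 + 13 = 20 ≤ 21, payoff 10 + 8 + 15 = 33.
Best is F, Q, and X with total payoff 33.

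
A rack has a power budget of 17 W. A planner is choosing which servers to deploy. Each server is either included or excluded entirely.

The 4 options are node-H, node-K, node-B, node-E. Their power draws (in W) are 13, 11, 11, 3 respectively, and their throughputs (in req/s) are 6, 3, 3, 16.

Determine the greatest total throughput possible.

22

Treat it as a binary knapsack problem.
Allowing fractional choices, the relaxed optimum would be about 22.3, but servers are indivisible.
node-H + node-E: power draw 13 + 3 = 16 ≤ 17, throughput 6 + 16 = 22.
node-K + node-E: power draw 11 + 3 = 14 ≤ 17, throughput 3 + 16 = 19.
node-B + node-E: power draw 11 + 3 = 14 ≤ 17, throughput 3 + 16 = 19.
Best is node-H and node-E with total throughput 22.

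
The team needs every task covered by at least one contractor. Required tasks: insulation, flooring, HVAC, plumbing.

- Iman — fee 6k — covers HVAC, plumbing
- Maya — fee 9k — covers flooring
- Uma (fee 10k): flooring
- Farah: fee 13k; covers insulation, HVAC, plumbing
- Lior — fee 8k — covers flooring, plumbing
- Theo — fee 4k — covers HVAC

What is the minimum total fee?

The greedy cost-per-new-task heuristic would pick Iman, Lior, and Farah for 27, but a cheaper cover exists.
Choose Farah and Lior: together they cover insulation, flooring, HVAC, plumbing — every task.
Total fee: 13 + 8 = 21.
No cover costs less than 21.

21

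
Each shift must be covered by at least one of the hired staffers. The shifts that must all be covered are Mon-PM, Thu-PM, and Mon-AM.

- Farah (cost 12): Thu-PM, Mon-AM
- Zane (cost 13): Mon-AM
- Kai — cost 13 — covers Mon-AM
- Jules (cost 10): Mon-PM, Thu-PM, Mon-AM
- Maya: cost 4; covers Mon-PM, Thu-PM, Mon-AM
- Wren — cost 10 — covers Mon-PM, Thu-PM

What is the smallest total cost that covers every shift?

4

Maya alone covers Mon-PM, Thu-PM, Mon-AM — every shift.
Total cost: 4.
No cover costs less than 4.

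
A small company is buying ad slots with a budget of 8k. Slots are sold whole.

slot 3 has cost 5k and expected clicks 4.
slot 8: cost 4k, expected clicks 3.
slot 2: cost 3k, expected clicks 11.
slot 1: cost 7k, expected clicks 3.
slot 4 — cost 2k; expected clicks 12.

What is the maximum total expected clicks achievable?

Treat it as a binary knapsack problem.
Take slot 2 and slot 4: cost 3 + 2 = 5 ≤ 8, expected clicks 11 + 12 = 23.
No other feasible combination does better.

23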